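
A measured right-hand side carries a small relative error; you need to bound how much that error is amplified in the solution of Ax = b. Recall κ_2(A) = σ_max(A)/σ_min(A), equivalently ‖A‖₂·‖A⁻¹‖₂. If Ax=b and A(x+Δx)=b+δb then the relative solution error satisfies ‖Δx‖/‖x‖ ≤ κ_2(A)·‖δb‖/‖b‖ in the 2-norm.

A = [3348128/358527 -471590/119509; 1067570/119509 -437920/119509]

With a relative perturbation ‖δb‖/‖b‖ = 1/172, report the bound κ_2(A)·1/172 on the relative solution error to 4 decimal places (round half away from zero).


1.1058

form AᵀA = [25525936324/152843769 -3545153920/50947923; -3545153920/50947923 492474500/16982641] with trace 177267496/904401 and determinant 960400/904401
solving λ² − 177267496/904401·λ + 960400/904401 = 0 gives λ = 196, 4900/904401
so κ_2 = √(196 / (4900/904401)) = 190.2000
κ_2(A)·‖δb‖/‖b‖ = 1.1058


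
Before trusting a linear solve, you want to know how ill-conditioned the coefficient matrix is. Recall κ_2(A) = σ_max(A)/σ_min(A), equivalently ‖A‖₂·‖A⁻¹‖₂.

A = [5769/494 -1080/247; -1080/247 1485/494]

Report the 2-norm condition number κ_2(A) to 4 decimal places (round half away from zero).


AᵀA = [2918997/18772 -301320/4693; -301320/4693 528525/18772]; tr = 132597/722, det = 1476225/5776
λ_max, λ_min = (132597/722 ± √4262261796/130321)/2 = 729/4, 2025/1444
σ_max=√(729/4)=(27/2), σ_min=√(2025/1444)=(45/38) → κ = 11.4000

11.4000


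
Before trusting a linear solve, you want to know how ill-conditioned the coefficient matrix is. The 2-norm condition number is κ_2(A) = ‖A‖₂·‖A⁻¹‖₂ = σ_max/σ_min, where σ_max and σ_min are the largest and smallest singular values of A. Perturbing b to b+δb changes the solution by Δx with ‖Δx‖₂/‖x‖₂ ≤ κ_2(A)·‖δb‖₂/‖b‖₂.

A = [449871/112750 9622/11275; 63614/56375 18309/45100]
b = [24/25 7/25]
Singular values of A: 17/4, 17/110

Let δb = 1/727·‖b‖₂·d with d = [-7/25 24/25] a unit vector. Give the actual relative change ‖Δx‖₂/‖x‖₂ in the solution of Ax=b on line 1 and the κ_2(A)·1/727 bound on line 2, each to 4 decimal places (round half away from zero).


0.0378
0.0378

σ_max = 17/4, σ_min = 17/110
condition number: (17/4) ÷ (17/110) = 27.5000
κ_2(A)·‖δb‖/‖b‖ = 0.0378
solve Ax = b  →  x = [0.2296 0.0516]
2-norm of b is 1.0000; of x, 0.2353
δb = ε·‖b‖·d = [-0.0004 0.0013]; solving A·Δx = δb gives ‖Δx‖ = 0.0089
dividing the unrounded norms, ‖Δx‖/‖x‖ = 0.0378
so the bound is sharp here: realised error equals the bound


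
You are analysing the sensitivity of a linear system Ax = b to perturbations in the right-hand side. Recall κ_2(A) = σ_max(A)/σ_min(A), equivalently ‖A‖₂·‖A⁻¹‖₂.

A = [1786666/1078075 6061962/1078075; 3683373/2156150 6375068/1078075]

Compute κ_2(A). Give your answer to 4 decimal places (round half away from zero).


AᵀA = [31315027633/5527922500 26838975114/1381980625; 26838975114/1381980625 92020065748/1381980625]; tr = 639032465/8844676, det = 83521/2211169
solving λ² − 639032465/8844676·λ + 83521/2211169 = 0 gives λ = 289/4, 1156/2211169
κ_2(A) = √(λ_max/λ_min) = √((289/4) / (1156/2211169)) = 371.7500

371.7500


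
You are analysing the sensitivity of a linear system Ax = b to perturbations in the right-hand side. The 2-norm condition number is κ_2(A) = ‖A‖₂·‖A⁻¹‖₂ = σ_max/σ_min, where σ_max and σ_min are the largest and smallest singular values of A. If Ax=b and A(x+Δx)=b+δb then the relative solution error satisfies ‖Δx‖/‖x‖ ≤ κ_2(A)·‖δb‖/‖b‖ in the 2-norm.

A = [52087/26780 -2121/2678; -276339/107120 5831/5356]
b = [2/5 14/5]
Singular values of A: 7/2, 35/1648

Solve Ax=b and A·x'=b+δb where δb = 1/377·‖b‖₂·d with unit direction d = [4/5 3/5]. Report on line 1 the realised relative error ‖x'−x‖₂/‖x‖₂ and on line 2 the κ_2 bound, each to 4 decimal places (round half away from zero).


σ_max = 7/2, σ_min = 35/1648
condition number: (7/2) ÷ (35/1648) = 164.8000
perturbation bound = 164.8000·1/377 = 0.4371
solve Ax = b  →  x = [35.6923 87.1473]
‖b‖ = 2.8284, ‖x‖ = 94.1732
Δx = A⁻¹·δb where δb = 1/377·2.8284·d; ‖Δx‖ = 0.3533
dividing the unrounded norms, ‖Δx‖/‖x‖ = 0.0038
realised/bound (from unrounded values) ≈ 0.0086

0.0038
0.4371


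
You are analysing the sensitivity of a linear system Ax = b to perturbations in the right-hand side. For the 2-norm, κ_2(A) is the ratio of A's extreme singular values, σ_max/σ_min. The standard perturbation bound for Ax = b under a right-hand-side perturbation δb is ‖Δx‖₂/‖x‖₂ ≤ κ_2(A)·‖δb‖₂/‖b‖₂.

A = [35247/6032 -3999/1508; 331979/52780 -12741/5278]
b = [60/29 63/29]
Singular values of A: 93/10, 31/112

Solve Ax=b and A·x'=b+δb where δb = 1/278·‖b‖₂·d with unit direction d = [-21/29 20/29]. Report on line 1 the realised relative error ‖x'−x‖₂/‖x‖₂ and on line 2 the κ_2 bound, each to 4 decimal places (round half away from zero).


from the listed singular values, σ₁ = 93/10, σ_n = 31/112
condition number: (93/10) ÷ (31/112) = 33.6000
bound on ‖Δx‖/‖x‖: κ·ε = 33.6000·1/278 = 0.1209
solve Ax = b  →  x = [0.2978 -0.1241]
‖b‖₂ = 3.0000 and ‖x‖₂ = 0.3226
with δb = [-0.0078 0.0074], A·Δx = δb → ‖Δx‖ = 0.0390
dividing the unrounded norms, ‖Δx‖/‖x‖ = 0.1209
so the bound is sharp here: realised error equals the bound

0.1209
0.1209


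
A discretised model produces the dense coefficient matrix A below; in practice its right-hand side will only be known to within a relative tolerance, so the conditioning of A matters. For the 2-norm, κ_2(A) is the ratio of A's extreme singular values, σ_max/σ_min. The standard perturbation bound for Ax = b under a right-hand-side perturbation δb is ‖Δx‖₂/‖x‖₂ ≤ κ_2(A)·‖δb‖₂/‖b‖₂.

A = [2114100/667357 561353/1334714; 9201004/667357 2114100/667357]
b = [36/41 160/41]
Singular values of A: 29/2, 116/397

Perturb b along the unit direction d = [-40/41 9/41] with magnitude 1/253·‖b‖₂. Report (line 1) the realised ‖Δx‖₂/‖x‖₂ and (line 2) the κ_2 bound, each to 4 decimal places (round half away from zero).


0.1961
0.1961

σ_max = 29/2, σ_min = 116/397
condition number: (29/2) ÷ (116/397) = 49.6250
perturbation bound = 49.6250·1/253 = 0.1961
solve Ax = b  →  x = [0.2691 0.0606]
‖b‖ = 4.0000, ‖x‖ = 0.2759
re-solving with b+δb shifts x by Δx of norm 0.0541
dividing the unrounded norms, ‖Δx‖/‖x‖ = 0.1961
tightness: 0.1961 against a bound of 0.1961; the bound is attained (ratio 1)


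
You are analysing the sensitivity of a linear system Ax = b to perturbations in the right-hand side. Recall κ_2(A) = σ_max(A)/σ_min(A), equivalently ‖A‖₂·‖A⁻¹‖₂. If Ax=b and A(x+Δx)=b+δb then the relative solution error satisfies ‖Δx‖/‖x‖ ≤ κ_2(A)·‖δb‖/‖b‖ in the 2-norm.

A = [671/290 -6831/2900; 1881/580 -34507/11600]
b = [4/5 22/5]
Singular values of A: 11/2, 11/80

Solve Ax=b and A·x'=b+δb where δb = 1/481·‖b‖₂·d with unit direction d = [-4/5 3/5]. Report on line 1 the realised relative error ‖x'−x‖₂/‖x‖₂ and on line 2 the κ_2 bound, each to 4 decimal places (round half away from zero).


from the listed singular values, σ₁ = 11/2, σ_n = 11/80
κ_2(A) = (11/2) / (11/80) = 40.0000
worst-case relative error ≤ 40.0000 × 1/481 = 0.0832
solve Ax = b  →  x = [10.5580 10.0313]
‖b‖ = 4.4721, ‖x‖ = 14.5636
δb = ε·‖b‖·d = [-0.0074 0.0056]; solving A·Δx = δb gives ‖Δx‖ = 0.0676
realised ‖Δx‖/‖x‖ = 0.0046
realised/bound (from unrounded values) ≈ 0.0558

0.0046
0.0832


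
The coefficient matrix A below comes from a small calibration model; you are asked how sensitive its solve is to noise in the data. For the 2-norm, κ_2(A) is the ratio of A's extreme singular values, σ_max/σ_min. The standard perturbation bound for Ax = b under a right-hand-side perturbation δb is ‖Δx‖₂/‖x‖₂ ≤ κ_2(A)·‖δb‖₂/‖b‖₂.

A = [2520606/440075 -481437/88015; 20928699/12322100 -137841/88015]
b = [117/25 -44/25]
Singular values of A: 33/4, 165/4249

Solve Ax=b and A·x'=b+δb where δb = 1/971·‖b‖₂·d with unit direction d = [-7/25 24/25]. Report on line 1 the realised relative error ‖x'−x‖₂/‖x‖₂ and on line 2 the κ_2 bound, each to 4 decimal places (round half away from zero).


largest singular value 33/4, smallest 165/4249
κ_2(A) = (33/4) / (165/4249) = 212.4500
bound on ‖Δx‖/‖x‖: κ·ε = 212.4500·1/971 = 0.2188
solve Ax = b  →  x = [-52.9279 -56.2773]
‖b‖ = 5.0000, ‖x‖ = 77.2561
with δb = [-0.0014 0.0049], A·Δx = δb → ‖Δx‖ = 0.1326
relative error = 0.0017
tightness: 0.0017 against a bound of 0.2188 (unrounded ratio ≈ 0.0078)

0.0017
0.2188


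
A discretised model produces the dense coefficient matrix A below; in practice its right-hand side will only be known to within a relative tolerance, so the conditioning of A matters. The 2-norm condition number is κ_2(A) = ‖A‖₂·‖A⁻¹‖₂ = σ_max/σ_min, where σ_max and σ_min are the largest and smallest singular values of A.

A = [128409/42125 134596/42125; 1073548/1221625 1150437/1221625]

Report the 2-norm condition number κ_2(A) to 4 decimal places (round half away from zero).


M = AᵀA = [24031433689/2387788225 5046507648/477557645; 5046507648/477557645 26494610041/2387788225]. tr(M)=12015706/567845, det(M)=279841/70980625
λ_max, λ_min = (12015706/567845 ± √3609302641910784/8061198600625)/2 = 529/25, 529/2839225
so κ_2 = √((529/25) / (529/2839225)) = 337.0000

337.0000


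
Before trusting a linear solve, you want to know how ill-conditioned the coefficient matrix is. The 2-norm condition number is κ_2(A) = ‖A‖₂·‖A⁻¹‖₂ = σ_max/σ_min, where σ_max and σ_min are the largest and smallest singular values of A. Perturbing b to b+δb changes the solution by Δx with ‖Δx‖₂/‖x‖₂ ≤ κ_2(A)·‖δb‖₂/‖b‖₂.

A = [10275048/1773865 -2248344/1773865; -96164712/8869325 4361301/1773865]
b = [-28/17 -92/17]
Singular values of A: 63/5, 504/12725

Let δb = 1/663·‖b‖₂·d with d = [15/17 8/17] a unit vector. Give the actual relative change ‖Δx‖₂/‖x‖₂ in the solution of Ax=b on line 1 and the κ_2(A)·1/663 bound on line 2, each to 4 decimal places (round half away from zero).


0.0021
0.4798

σ_max = 63/5, σ_min = 504/12725
condition number: (63/5) ÷ (504/12725) = 318.1250
worst-case relative error ≤ 318.1250 × 1/663 = 0.4798
solve Ax = b  →  x = [-21.8593 -98.5985]
‖b‖ = 5.6569, ‖x‖ = 100.9926
Δx = A⁻¹·δb where δb = 1/663·5.6569·d; ‖Δx‖ = 0.2154
relative error = 0.0021
tightness: 0.0021 against a bound of 0.4798 (unrounded ratio ≈ 0.0044)


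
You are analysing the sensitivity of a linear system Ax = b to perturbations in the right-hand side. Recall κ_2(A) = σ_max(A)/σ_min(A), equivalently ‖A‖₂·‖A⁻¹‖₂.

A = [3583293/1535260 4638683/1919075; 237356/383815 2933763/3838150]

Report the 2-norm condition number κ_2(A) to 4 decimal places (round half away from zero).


AᵀA = [549655786225/94280930704 144115622595/23570232676; 144115622595/23570232676 151482376381/23570232676]; tr = 1374060989/112105744, det = 37515625/448422976
solving λ² − 1374060989/112105744·λ + 37515625/448422976 = 0 gives λ = 49/4, 765625/112105744
κ_2(A) = √(λ_max/λ_min) = √((49/4) / (765625/112105744)) = 42.3520

42.3520


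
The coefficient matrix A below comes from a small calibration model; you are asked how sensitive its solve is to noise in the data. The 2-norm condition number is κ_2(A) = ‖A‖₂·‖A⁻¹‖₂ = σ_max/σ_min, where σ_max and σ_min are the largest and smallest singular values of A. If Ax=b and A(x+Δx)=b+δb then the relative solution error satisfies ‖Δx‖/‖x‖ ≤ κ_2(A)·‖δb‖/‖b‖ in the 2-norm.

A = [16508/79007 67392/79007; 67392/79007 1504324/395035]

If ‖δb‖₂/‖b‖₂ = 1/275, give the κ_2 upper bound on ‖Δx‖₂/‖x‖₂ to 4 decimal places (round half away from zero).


form AᵀA = [2863888/3713329 63618048/18566645; 63618048/18566645 1413761296/92833225] with trace 883616/55225 and determinant 256/55225
char-poly roots: 16 and 16/55225
so κ_2 = √(16 / (16/55225)) = 235.0000
worst-case relative error ≤ 235.0000 × 1/275 = 0.8545

0.8545


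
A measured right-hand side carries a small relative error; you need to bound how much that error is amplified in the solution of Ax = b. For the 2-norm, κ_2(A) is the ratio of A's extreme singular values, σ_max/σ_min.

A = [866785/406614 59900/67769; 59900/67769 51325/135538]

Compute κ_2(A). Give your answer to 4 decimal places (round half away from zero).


240.6000

AᵀA = [5209968025/978313284 180898000/81526107; 180898000/81526107 100510625/108701476]; tr = 18090425/2894418, det = 15625/23155344
λ_max, λ_min = (18090425/2894418 ± √81810216010000/2094413889681)/2 = 25/4, 625/5788836
σ_max=√(25/4)=(5/2), σ_min=√(625/5788836)=(25/2406) → κ = 240.6000


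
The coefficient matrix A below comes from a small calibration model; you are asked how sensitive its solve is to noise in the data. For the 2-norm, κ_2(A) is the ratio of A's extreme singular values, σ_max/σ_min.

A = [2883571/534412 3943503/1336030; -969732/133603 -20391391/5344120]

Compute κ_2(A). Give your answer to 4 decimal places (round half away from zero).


M = AᵀA = [23361064141225/285596185744 6229111053285/142798092872; 6229111053285/142798092872 26585131259641/1142384742976]. tr(M)=415326601469/3952888384, det(M)=44152515625/63246214144
solving λ² − 415326601469/3952888384·λ + 44152515625/63246214144 = 0 gives λ = 1681/16, 26265625/3952888384
κ_2(A) = √(λ_max/λ_min) = √((1681/16) / (26265625/3952888384)) = 125.7440

125.7440


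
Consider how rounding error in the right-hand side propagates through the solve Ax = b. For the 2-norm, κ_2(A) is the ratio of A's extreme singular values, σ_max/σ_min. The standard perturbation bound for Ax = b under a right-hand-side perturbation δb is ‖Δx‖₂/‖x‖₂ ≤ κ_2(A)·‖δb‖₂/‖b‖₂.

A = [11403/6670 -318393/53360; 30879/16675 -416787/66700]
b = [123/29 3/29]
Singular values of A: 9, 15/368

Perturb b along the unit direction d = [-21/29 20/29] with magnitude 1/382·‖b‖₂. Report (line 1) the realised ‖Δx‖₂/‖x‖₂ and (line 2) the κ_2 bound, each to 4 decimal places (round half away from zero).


σ_max = 9, σ_min = 15/368
κ = σ_max/σ_min = 9/(15/368) = 220.8000
κ_2(A)·‖δb‖/‖b‖ = 0.5780
solve Ax = b  →  x = [-70.5627 -20.9280]
2-norm of b is 4.2426; of x, 73.6008
Δx = A⁻¹·δb where δb = 1/382·4.2426·d; ‖Δx‖ = 0.2725
dividing the unrounded norms, ‖Δx‖/‖x‖ = 0.0037
so the bound overstates the realised error by a factor of ≈ 156.1308 (computed from the unrounded values)

0.0037
0.5780


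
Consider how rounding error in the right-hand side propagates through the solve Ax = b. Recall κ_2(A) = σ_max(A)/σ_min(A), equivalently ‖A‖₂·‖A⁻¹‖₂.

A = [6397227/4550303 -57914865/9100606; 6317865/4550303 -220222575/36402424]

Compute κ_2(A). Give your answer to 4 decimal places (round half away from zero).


244.9280

form AᵀA = [96123580794/24619806649 -3416545363995/196958453192; -3416545363995/196958453192 121479296013225/1575667625536] with trace 75925761561/937339456 and determinant 102515625/937339456
eigenvalues of AᵀA: λ = (tr ± √(tr²−4·det))/2 = 81, 1265625/937339456
σ_max=√81=9, σ_min=√(1265625/937339456)=(1125/30616) → κ = 244.9280


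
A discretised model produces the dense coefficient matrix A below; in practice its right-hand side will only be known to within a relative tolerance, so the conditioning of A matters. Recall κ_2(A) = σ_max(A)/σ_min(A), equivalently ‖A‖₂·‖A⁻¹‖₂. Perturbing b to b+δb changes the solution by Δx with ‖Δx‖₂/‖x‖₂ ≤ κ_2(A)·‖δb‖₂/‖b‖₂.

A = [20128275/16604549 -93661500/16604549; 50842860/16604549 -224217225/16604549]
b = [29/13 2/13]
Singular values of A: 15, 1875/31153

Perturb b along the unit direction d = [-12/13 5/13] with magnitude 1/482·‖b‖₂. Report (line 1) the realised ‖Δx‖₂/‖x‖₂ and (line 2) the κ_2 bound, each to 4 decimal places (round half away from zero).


0.0023
0.5171

σ_max = 15, σ_min = 1875/31153
κ = σ_max/σ_min = 15/(1875/31153) = 249.2240
perturbation bound = 249.2240·1/482 = 0.5171
solve Ax = b  →  x = [-32.4047 -7.3594]
‖b‖ = 2.2361, ‖x‖ = 33.2299
re-solving with b+δb shifts x by Δx of norm 0.0771
relative error = 0.0023
so the bound overstates the realised error by a factor of ≈ 222.9132 (computed from the unrounded values)


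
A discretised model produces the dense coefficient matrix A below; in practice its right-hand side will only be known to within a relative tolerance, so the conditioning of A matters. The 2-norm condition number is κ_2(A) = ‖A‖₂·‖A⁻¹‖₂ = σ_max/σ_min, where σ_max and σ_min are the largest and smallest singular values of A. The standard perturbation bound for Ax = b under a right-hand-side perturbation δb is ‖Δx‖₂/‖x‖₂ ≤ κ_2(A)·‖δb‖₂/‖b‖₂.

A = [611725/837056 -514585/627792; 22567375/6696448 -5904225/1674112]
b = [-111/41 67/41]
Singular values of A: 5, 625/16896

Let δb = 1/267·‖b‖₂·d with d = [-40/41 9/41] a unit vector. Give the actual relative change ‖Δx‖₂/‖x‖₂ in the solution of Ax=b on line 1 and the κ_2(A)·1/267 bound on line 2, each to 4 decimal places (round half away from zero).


from the listed singular values, σ₁ = 5, σ_n = 625/16896
κ_2(A) = 5 / (625/16896) = 135.1680
bound on ‖Δx‖/‖x‖: κ·ε = 135.1680·1/267 = 0.5062
solve Ax = b  →  x = [58.8661 55.7868]
‖b‖₂ = 3.1623 and ‖x‖₂ = 81.1010
with δb = [-0.0116 0.0026], A·Δx = δb → ‖Δx‖ = 0.3202
dividing the unrounded norms, ‖Δx‖/‖x‖ = 0.0039
realised/bound (from unrounded values) ≈ 0.0078

0.0039
0.5062


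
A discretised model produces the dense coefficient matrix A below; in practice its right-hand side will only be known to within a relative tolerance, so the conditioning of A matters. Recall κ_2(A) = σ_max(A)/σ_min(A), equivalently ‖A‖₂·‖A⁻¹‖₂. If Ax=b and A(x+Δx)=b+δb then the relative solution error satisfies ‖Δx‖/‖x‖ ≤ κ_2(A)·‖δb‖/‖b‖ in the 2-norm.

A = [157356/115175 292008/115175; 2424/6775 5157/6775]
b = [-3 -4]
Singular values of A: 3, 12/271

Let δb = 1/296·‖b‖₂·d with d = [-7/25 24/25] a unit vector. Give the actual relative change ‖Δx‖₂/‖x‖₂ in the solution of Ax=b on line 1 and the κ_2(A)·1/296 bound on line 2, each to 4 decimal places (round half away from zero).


0.0056
0.2289

from the listed singular values, σ₁ = 3, σ_n = 12/271
κ_2(A) = 3 / (12/271) = 67.7500
κ_2(A)·‖δb‖/‖b‖ = 0.2289
solve Ax = b  →  x = [59.1520 -33.0588]
2-norm of b is 5.0000; of x, 67.7631
re-solving with b+δb shifts x by Δx of norm 0.3815
dividing the unrounded norms, ‖Δx‖/‖x‖ = 0.0056
so the bound overstates the realised error by a factor of ≈ 40.6579 (computed from the unrounded values)


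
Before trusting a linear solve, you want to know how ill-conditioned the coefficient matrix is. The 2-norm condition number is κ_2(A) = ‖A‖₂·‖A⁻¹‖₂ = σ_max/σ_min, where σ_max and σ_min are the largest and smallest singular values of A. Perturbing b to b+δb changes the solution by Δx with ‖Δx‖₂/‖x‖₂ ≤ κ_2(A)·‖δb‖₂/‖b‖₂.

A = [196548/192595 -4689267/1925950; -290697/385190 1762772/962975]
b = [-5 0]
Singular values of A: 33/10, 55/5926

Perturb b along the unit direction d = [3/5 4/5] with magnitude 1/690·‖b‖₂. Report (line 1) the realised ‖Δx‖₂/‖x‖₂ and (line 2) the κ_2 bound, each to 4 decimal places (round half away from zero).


0.0024
0.5153

from the listed singular values, σ₁ = 33/10, σ_n = 55/5926
condition number: (33/10) ÷ (55/5926) = 355.5600
perturbation bound = 355.5600·1/690 = 0.5153
solve Ax = b  →  x = [-298.8382 -123.2028]
2-norm of b is 5.0000; of x, 323.2386
re-solving with b+δb shifts x by Δx of norm 0.7808
realised ‖Δx‖/‖x‖ = 0.0024
so the bound overstates the realised error by a factor of ≈ 213.3375 (computed from the unrounded values)


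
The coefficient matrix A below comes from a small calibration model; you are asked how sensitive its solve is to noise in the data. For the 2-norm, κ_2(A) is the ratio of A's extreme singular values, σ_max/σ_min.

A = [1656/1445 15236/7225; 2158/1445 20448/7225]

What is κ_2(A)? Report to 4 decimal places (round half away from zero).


M = AᵀA = [295972/83521 2774304/417605; 2774304/417605 26010256/2088025]. tr(M)=115604/7225, det(M)=64/7225
char-poly roots: 16 and 4/7225
so κ_2 = √(16 / (4/7225)) = 170.0000

170.0000


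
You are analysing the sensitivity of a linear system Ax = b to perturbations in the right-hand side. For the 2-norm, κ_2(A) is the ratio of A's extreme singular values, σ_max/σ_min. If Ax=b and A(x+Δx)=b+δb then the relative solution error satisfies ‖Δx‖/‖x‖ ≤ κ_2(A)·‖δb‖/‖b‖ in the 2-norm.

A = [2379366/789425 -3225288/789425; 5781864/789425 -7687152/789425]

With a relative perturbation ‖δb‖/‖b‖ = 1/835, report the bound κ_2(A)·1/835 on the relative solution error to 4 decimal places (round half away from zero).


form AᵀA = [231309667908/3687525625 -308403597744/3687525625; -308403597744/3687525625 411211766592/3687525625] with trace 5140171476/29500205 and determinant 1214383104/3687525625
solving λ² − 5140171476/29500205·λ + 1214383104/3687525625 = 0 gives λ = 4356/25, 278784/147501025
κ_2(A) = √(λ_max/λ_min) = √((4356/25) / (278784/147501025)) = 303.6250
bound on ‖Δx‖/‖x‖: κ·ε = 303.6250·1/835 = 0.3636

0.3636


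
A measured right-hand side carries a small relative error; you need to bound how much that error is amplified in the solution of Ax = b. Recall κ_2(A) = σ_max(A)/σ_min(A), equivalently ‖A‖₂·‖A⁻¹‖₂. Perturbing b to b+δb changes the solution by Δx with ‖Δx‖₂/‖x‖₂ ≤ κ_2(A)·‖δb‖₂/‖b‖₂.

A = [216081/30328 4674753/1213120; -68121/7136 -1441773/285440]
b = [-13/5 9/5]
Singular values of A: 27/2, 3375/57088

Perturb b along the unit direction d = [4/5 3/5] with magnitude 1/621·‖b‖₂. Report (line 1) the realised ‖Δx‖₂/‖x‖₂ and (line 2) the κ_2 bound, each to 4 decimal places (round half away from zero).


σ_max = 27/2, σ_min = 3375/57088
κ_2(A) = (27/2) / (3375/57088) = 228.3520
bound on ‖Δx‖/‖x‖: κ·ε = 228.3520·1/621 = 0.3677
solve Ax = b  →  x = [7.7639 -15.0295]
‖b‖ = 3.1623, ‖x‖ = 16.9164
with δb = [0.0041 0.0031], A·Δx = δb → ‖Δx‖ = 0.0861
dividing the unrounded norms, ‖Δx‖/‖x‖ = 0.0051
so the bound overstates the realised error by a factor of ≈ 72.2175 (computed from the unrounded values)

0.0051
0.3677


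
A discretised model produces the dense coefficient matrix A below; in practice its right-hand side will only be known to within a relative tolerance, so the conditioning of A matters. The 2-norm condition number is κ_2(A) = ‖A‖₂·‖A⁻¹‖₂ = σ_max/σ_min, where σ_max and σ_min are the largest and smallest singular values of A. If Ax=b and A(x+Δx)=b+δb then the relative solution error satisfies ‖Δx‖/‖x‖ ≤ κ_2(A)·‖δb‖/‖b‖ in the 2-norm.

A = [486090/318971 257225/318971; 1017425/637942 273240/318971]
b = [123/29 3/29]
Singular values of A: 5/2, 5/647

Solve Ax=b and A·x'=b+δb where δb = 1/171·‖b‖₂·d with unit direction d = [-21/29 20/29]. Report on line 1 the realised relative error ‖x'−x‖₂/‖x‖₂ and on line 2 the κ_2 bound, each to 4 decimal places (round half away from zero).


largest singular value 5/2, smallest 5/647
κ = σ_max/σ_min = (5/2)/(5/647) = 323.5000
worst-case relative error ≤ 323.5000 × 1/171 = 1.8918
solve Ax = b  →  x = [183.7412 -341.9647]
‖b‖ = 4.2426, ‖x‖ = 388.2019
re-solving with b+δb shifts x by Δx of norm 3.2105
realised ‖Δx‖/‖x‖ = 0.0083
tightness: 0.0083 against a bound of 1.8918 (unrounded ratio ≈ 0.0044)

0.0083
1.8918


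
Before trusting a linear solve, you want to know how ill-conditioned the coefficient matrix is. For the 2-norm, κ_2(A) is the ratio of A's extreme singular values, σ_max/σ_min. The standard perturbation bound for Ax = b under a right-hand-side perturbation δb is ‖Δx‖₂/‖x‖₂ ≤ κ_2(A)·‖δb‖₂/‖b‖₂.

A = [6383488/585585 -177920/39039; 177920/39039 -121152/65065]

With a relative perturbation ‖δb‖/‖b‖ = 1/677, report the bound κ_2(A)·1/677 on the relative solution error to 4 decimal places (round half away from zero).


0.5118

AᵀA = [283262795776/2029052025 -1573666816/27054027; -1573666816/27054027 5464428544/225450225]; tr = 1967116288/12006225, det = 67108864/300155625
solving λ² − 1967116288/12006225·λ + 67108864/300155625 = 0 gives λ = 4096/25, 16384/12006225
κ = σ_max/σ_min = (64/5)/(128/3465) = 346.5000
worst-case relative error ≤ 346.5000 × 1/677 = 0.5118


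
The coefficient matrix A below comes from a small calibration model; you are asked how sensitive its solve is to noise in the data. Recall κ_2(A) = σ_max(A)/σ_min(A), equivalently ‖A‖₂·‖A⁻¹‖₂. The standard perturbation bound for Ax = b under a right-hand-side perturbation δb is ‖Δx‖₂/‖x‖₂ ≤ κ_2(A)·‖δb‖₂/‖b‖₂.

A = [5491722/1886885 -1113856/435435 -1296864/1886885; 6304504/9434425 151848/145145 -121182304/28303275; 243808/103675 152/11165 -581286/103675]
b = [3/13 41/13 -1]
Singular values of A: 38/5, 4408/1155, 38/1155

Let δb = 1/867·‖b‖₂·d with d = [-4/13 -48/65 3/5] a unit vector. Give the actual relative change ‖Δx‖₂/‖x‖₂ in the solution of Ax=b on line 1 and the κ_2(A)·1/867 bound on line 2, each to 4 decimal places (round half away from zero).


0.0013
0.2664

σ_max = 38/5, σ_min = 38/1155
condition number: (38/5) ÷ (38/1155) = 231.0000
worst-case relative error ≤ 231.0000 × 1/867 = 0.2664
solve Ax = b  →  x = [-61.0669 -62.6959 -25.5871]
‖b‖ = 3.3166, ‖x‖ = 91.1847
Δx = A⁻¹·δb where δb = 1/867·3.3166·d; ‖Δx‖ = 0.1163
realised ‖Δx‖/‖x‖ = 0.0013
tightness: 0.0013 against a bound of 0.2664 (unrounded ratio ≈ 0.0048)


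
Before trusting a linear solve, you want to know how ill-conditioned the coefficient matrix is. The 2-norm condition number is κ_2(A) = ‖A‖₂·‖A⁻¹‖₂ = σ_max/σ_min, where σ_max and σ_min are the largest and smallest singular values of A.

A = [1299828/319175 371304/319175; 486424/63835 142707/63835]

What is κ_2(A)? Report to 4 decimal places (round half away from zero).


M = AᵀA = [26314050256/352500625 7674858408/352500625; 7674858408/352500625 2238750369/352500625]. tr(M)=45684481/564001, det(M)=32400/564001
λ_max, λ_min = (45684481/564001 ± √2086998709709761/318097128001)/2 = 81, 400/564001
σ_max=√81=9, σ_min=√(400/564001)=(20/751) → κ = 337.9500

337.9500


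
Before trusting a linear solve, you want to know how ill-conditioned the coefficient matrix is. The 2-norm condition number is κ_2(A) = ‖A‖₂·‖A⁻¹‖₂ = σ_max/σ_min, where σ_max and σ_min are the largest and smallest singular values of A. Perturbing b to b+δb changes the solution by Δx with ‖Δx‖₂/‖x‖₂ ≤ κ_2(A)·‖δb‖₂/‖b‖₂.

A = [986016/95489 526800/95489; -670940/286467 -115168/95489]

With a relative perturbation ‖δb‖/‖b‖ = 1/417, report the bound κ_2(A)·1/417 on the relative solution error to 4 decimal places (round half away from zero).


M = AᵀA = [5473056784/48818169 972974720/16272723; 972974720/16272723 172981504/5424241]. tr(M)=24324880/168921, det(M)=4096/18769
eigenvalues of AᵀA: λ = (tr ± √(tr²−4·det))/2 = 144, 256/168921
κ_2(A) = √(λ_max/λ_min) = √(144 / (256/168921)) = 308.2500
κ_2(A)·‖δb‖/‖b‖ = 0.7392

0.7392


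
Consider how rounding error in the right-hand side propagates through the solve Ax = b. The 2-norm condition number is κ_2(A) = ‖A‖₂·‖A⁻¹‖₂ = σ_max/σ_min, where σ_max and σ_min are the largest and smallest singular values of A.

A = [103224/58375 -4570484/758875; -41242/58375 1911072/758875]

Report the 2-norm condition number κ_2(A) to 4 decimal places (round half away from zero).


AᵀA = [2471219348/681528125 -8470770336/681528125; -8470770336/681528125 29043219152/681528125]; tr = 252115508/5452225, det = 5345344/136305625
solving λ² − 252115508/5452225·λ + 5345344/136305625 = 0 gives λ = 1156/25, 4624/5452225
σ_max=√(1156/25)=(34/5), σ_min=√(4624/5452225)=(68/2335) → κ = 233.5000

233.5000


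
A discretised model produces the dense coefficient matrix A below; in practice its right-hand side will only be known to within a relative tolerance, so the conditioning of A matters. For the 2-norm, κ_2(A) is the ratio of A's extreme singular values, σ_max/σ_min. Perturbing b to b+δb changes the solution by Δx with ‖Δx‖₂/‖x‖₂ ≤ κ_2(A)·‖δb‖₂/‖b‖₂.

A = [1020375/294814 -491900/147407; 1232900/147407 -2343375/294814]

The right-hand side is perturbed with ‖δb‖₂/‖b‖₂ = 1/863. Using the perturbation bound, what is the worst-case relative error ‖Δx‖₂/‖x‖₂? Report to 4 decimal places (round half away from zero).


0.4531

AᵀA = [42138075625/514291684 -10032750000/128572921; -10032750000/128572921 38220525625/514291684]; tr = 47775625/305762, det = 390625/2446096
λ_max, λ_min = (47775625/305762 ± √570612656250000/23372600161)/2 = 625/4, 625/611524
κ_2(A) = √(λ_max/λ_min) = √((625/4) / (625/611524)) = 391.0000
κ_2(A)·‖δb‖/‖b‖ = 0.4531


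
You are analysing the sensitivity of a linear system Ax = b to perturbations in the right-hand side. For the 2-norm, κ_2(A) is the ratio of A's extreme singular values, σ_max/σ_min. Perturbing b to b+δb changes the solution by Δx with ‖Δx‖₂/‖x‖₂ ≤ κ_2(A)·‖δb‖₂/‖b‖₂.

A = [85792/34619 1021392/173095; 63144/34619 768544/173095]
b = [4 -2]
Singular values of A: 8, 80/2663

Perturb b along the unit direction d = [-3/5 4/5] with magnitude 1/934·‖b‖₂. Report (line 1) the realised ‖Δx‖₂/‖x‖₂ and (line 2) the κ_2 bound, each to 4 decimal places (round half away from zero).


from the listed singular values, σ₁ = 8, σ_n = 80/2663
condition number: 8 ÷ (80/2663) = 266.3000
κ_2(A)·‖δb‖/‖b‖ = 0.2851
solve Ax = b  →  x = [123.0038 -50.9808]
‖b‖₂ = 4.4721 and ‖x‖₂ = 133.1502
Δx = A⁻¹·δb where δb = 1/934·4.4721·d; ‖Δx‖ = 0.1594
relative error = 0.0012
realised/bound (from unrounded values) ≈ 0.0042

0.0012
0.2851


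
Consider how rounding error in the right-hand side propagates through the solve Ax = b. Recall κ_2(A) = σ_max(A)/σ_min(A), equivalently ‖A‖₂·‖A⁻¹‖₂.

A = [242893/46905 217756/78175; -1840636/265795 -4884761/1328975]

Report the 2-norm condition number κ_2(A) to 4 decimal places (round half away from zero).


form AᵀA = [1901664147649/25432913529 1690352711488/42388189215; 1690352711488/42388189215 1502583930281/70646982025] with trace 211297090186/2200079025 and determinant 5764801/88003161
λ_max, λ_min = (211297090186/2200079025 ± √44645192019294277612096/4840347716244950625)/2 = 2401/25, 60025/88003161
σ_max=√(2401/25)=(49/5), σ_min=√(60025/88003161)=(245/9381) → κ = 375.2400

375.2400


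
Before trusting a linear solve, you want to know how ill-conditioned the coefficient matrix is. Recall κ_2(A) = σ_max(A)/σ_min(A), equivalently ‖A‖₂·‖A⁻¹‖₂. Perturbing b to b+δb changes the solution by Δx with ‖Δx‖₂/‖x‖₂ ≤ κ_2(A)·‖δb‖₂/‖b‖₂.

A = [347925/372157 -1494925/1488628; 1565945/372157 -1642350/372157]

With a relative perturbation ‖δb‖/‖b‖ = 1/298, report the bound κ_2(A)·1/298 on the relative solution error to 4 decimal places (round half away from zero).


1.3129

form AᵀA = [1530776650/82391929 -6429173625/329567716; -6429173625/329567716 27002865625/1318270864] with trace 61231025/1567504 and determinant 15625/1567504
eigenvalues of AᵀA: λ = (tr ± √(tr²−4·det))/2 = 625/16, 25/97969
so κ_2 = √((625/16) / (25/97969)) = 391.2500
bound on ‖Δx‖/‖x‖: κ·ε = 391.2500·1/298 = 1.3129


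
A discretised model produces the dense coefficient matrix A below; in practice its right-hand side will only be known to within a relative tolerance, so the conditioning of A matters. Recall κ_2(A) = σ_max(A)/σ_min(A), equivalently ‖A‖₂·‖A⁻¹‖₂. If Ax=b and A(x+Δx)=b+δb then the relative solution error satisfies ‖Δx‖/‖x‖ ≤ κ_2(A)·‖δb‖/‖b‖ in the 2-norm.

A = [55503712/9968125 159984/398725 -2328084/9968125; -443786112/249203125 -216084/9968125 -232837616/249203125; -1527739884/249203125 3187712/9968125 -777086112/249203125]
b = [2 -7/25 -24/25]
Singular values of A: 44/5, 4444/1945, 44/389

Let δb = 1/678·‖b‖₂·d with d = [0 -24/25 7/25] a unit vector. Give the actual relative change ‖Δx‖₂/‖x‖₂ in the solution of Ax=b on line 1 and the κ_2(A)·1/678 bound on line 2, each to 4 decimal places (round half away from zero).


σ_max = 44/5, σ_min = 44/389
κ_2(A) = (44/5) / (44/389) = 77.8000
κ_2(A)·‖δb‖/‖b‖ = 0.1147
solve Ax = b  →  x = [0.3377 0.0961 -0.3463]
‖b‖ = 2.2361, ‖x‖ = 0.4932
Δx = A⁻¹·δb where δb = 1/678·2.2361·d; ‖Δx‖ = 0.0292
relative error = 0.0591
tightness: 0.0591 against a bound of 0.1147 (unrounded ratio ≈ 0.5152)

0.0591
0.1147


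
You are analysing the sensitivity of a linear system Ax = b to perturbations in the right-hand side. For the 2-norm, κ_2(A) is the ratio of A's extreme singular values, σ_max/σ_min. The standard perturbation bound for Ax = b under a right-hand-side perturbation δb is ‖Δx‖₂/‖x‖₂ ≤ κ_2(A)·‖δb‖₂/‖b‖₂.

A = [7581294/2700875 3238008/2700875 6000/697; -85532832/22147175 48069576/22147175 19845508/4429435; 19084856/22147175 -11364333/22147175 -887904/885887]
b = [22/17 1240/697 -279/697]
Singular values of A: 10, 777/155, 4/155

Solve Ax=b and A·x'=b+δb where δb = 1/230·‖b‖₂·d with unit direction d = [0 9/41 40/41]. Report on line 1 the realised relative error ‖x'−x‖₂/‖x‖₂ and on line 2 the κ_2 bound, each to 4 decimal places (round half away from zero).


largest singular value 10, smallest 4/155
condition number: 10 ÷ (4/155) = 387.5000
κ_2(A)·‖δb‖/‖b‖ = 1.6848
solve Ax = b  →  x = [-0.1792 0.0980 0.1951]
2-norm of b is 2.2361; of x, 0.2825
δb = ε·‖b‖·d = [0.0000 0.0021 0.0095]; solving A·Δx = δb gives ‖Δx‖ = 0.3767
relative error = 1.3337
so the bound overstates the realised error by a factor of ≈ 1.2633 (computed from the unrounded values)

1.3337
1.6848


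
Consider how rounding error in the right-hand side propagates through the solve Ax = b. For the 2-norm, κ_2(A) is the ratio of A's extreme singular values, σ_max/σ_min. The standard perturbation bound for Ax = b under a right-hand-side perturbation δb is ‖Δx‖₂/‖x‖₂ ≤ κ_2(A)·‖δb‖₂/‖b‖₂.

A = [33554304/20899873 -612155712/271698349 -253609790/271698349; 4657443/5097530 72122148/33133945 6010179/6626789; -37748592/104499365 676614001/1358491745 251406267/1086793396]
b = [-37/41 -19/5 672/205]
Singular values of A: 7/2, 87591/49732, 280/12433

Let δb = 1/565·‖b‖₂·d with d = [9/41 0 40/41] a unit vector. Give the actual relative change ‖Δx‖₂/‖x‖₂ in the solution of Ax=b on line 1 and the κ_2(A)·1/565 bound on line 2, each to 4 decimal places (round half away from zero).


largest singular value 7/2, smallest 280/12433
κ_2(A) = (7/2) / (280/12433) = 155.4125
bound on ‖Δx‖/‖x‖: κ·ε = 155.4125·1/565 = 0.2751
solve Ax = b  →  x = [-2.1530 -51.9524 122.6648]
‖b‖₂ = 5.0990 and ‖x‖₂ = 133.2304
Δx = A⁻¹·δb where δb = 1/565·5.0990·d; ‖Δx‖ = 0.4007
dividing the unrounded norms, ‖Δx‖/‖x‖ = 0.0030
realised/bound (from unrounded values) ≈ 0.0109

0.0030
0.2751


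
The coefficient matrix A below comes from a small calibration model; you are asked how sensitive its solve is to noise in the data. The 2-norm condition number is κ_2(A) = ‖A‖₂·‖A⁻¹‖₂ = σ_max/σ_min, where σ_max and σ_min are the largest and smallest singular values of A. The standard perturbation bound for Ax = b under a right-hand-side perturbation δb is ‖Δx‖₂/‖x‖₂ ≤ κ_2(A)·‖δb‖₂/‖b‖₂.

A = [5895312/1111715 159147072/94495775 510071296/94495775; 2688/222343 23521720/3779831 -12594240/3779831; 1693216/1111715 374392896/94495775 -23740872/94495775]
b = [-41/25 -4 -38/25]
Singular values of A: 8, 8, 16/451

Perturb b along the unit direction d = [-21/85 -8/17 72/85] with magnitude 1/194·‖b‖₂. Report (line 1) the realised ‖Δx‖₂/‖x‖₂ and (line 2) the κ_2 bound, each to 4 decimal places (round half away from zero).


0.0236
1.1624

σ_max = 8, σ_min = 16/451
κ = σ_max/σ_min = 8/(16/451) = 225.5000
κ_2(A)·‖δb‖/‖b‖ = 1.1624
solve Ax = b  →  x = [-20.5841 8.6217 17.2282]
‖b‖ = 4.5826, ‖x‖ = 28.1930
re-solving with b+δb shifts x by Δx of norm 0.6658
dividing the unrounded norms, ‖Δx‖/‖x‖ = 0.0236
realised/bound (from unrounded values) ≈ 0.0203


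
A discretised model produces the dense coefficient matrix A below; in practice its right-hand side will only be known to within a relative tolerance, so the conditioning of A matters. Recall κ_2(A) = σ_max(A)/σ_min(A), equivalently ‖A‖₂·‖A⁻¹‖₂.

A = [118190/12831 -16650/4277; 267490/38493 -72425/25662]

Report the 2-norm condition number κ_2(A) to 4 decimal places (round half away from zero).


AᵀA = [197270785000/1481711049 -27397253125/493903683; -27397253125/493903683 15225390625/658538244]; tr = 5479950625/35070084, det = 9765625/8767521
char-poly roots: 625/4 and 62500/8767521
σ_max=√(625/4)=(25/2), σ_min=√(62500/8767521)=(250/2961) → κ = 148.0500

148.0500


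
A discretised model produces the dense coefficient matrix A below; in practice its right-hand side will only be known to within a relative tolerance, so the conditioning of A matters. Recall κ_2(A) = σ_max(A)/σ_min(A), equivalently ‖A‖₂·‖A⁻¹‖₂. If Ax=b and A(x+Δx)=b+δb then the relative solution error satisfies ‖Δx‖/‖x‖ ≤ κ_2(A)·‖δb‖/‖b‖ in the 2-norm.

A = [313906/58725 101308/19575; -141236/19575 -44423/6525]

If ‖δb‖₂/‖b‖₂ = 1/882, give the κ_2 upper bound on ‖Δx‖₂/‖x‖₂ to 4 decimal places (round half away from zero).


M = AᵀA = [11122617844/137945025 706146644/9196335; 706146644/9196335 1120957489/15327225]. tr(M)=5044289/32805, det(M)=3694084/4100625
λ_max, λ_min = (5044289/32805 ± √636024340347529/26904200625)/2 = 3844/25, 961/164025
κ = σ_max/σ_min = (62/5)/(31/405) = 162.0000
worst-case relative error ≤ 162.0000 × 1/882 = 0.1837

0.1837


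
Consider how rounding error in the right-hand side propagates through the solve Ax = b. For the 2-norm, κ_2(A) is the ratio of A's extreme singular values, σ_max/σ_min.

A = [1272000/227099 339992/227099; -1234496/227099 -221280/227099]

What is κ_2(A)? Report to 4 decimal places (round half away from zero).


23.8750

form AᵀA = [3735986176/61324561 839047680/61324561; 839047680/61324561 195671104/61324561] with trace 2338880/36481 and determinant 262144/36481
eigenvalues of AᵀA: λ = (tr ± √(tr²−4·det))/2 = 64, 4096/36481
κ_2(A) = √(λ_max/λ_min) = √(64 / (4096/36481)) = 23.8750


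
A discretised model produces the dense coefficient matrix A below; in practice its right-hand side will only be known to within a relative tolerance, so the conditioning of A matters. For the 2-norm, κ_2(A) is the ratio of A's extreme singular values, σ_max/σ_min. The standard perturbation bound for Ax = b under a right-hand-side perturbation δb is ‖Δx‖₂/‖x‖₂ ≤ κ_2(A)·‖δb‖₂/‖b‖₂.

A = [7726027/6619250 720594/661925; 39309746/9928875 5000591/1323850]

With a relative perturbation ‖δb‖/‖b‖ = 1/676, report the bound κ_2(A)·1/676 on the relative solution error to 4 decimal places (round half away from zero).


form AᵀA = [10749196737889/630928376100 170619158528/10515472935; 170619158528/10515472935 43332693121/2804126116] with trace 12187308377/375106050 and determinant 130321/13337104
solving λ² − 12187308377/375106050·λ + 130321/13337104 = 0 gives λ = 3249/100, 9025/30008484
σ_max=√(3249/100)=(57/10), σ_min=√(9025/30008484)=(95/5478) → κ = 328.6800
κ_2(A)·‖δb‖/‖b‖ = 0.4862

0.4862
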